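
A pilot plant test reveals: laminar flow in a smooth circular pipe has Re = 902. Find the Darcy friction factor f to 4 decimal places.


f = 64 / Re
f = 64 / 902
f = 0.0710


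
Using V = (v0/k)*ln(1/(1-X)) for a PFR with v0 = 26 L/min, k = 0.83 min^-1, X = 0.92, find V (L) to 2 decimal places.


V = (v0/k) * ln(1/(1-X))
V = (26/0.83) * ln(1/(1-0.92))
V = 31.325301 * ln(12.5)
V = 31.325301 * 2.525729
V = 79.12 L


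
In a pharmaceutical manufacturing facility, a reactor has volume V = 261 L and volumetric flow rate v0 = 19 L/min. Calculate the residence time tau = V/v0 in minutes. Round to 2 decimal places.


tau = V / v0
tau = 261 / 19
tau = 13.74 min


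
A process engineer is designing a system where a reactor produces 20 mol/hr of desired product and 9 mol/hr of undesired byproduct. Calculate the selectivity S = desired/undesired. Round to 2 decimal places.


S = desired product rate / undesired product rate
S = 20 / 9
S = 2.22


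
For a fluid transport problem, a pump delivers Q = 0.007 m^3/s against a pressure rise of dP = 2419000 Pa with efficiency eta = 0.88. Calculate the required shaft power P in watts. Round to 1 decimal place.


P = Q * dP / eta
P = 0.007 * 2419000 / 0.88
P = 16933.0 / 0.88
P = 19242.0 W


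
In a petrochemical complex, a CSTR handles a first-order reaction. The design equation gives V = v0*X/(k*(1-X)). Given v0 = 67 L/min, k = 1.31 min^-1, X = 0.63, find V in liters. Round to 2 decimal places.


V = v0 * X / (k * (1 - X))
V = 67 * 0.63 / (1.31 * (1 - 0.63))
V = 42.21 / (1.31 * 0.37)
V = 42.21 / 0.4847
V = 87.08 L


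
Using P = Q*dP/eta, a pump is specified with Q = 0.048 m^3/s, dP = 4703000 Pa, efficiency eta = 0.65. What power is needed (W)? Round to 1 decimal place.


P = Q * dP / eta
P = 0.048 * 4703000 / 0.65
P = 225744.0 / 0.65
P = 347298.5 W


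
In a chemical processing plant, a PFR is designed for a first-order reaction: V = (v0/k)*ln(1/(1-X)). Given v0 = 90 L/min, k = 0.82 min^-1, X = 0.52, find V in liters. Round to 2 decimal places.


V = (v0/k) * ln(1/(1-X))
V = (90/0.82) * ln(1/(1-0.52))
V = 109.756098 * ln(2.083333)
V = 109.756098 * 0.733969
V = 80.56 L


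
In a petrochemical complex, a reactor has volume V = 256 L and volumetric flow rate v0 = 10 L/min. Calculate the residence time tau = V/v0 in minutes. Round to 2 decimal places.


tau = V / v0
tau = 256 / 10
tau = 25.60 min


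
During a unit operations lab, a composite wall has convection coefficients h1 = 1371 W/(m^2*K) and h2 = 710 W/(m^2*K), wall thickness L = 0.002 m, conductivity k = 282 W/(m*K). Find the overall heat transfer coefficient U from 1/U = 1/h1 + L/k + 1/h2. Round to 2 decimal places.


1/U = 1/h1 + L/k + 1/h2
1/U = 1/1371 + 0.002/282 + 1/710
1/U = 0.0007293946 + 7.0922e-06 + 0.0014084507
1/U = 0.0021449375
U = 466.21 W/(m^2*K)


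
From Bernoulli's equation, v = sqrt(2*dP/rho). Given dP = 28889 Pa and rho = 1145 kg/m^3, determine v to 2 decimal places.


v = sqrt(2*dP/rho)
v = sqrt(2*28889/1145)
v = sqrt(50.461135)
v = 7.10 m/s


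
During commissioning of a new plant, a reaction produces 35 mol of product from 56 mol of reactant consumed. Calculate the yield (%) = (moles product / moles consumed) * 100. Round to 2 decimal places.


Yield = (moles product / moles consumed) * 100%
Yield = (35 / 56) * 100
Yield = 0.625 * 100
Yield = 62.50%


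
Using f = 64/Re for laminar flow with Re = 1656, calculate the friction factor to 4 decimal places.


f = 64 / Re
f = 64 / 1656
f = 0.0386


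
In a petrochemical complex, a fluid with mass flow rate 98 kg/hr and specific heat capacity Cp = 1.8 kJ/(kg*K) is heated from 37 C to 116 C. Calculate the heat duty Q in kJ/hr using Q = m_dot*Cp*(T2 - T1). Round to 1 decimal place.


Q = m_dot * Cp * (T2 - T1)
Q = 98 * 1.8 * (116 - 37)
Q = 98 * 1.8 * 79
Q = 13935.6 kJ/hr


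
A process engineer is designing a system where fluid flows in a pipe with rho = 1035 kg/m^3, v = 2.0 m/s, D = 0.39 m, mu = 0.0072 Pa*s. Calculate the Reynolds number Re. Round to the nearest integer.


Re = rho * v * D / mu
Re = 1035 * 2.0 * 0.39 / 0.0072
Re = 807.3 / 0.0072
Re = 112125


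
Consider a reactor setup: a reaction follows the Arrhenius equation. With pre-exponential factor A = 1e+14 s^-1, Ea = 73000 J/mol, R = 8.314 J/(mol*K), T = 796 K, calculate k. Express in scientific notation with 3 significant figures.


k = A * exp(-Ea/(R*T))
k = 1e+14 * exp(-73000 / (8.314 * 796))
k = 1e+14 * exp(-11.030616)
k = 1.62e+09


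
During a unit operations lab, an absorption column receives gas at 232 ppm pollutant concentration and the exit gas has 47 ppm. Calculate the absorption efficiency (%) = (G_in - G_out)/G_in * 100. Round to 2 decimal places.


Efficiency = (G_in - G_out) / G_in * 100%
Efficiency = (232 - 47) / 232 * 100
Efficiency = 185 / 232 * 100
Efficiency = 79.74%


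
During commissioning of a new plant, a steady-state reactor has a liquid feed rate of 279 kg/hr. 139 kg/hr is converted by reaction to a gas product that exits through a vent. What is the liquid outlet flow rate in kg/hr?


Steady-state mass balance on the main outlet: F_out = F_in - F_removed
F_out = 279 - 139
F_out = 140 kg/hr


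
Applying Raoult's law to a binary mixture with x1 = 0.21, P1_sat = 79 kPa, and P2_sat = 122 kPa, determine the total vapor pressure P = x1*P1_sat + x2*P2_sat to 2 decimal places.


P = x1*P1_sat + x2*P2_sat
x2 = 1 - x1 = 1 - 0.21 = 0.79
P = 0.21*79 + 0.79*122
P = 16.59 + 96.38
P = 112.97 kPa


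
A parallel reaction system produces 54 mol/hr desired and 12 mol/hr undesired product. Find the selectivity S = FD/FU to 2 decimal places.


S = desired product rate / undesired product rate
S = 54 / 12
S = 4.50


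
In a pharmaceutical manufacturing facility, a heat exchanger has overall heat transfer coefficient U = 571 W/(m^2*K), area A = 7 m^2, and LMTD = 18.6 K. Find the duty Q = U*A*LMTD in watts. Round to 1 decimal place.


Q = U * A * LMTD
Q = 571 * 7 * 18.6
Q = 74344.2 W


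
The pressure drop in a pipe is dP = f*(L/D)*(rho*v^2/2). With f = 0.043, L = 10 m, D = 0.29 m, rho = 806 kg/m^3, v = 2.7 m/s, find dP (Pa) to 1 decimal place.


dP = f * (L/D) * (rho*v^2/2)
dP = 0.043 * (10/0.29) * (806*2.7^2/2)
L/D = 34.48275862
rho*v^2/2 = 806*7.29/2 = 2937.87
dP = 0.043 * 34.48275862 * 2937.87
dP = 4356.2 Pa


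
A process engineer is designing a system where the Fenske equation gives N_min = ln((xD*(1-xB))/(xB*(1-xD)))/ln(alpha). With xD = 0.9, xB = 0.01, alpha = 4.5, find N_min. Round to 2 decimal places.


N_min = ln((xD*(1-xB))/(xB*(1-xD))) / ln(alpha)
Numerator inside ln: 0.891 / 0.001 = 891.0
ln(891.0) = 6.792344
ln(alpha) = ln(4.5) = 1.504077
N_min = 6.792344 / 1.504077 = 4.52


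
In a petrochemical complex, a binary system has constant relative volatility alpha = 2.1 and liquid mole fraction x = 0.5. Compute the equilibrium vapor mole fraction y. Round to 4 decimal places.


y = alpha*x / (1 + (alpha-1)*x)
y = 2.1*0.5 / (1 + (2.1-1)*0.5)
y = 1.05 / (1 + 0.55)
y = 1.05 / 1.55
y = 0.6774


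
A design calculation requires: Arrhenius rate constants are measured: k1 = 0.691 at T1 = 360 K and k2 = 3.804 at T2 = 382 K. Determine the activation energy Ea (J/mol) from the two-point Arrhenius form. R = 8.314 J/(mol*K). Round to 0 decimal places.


Ea = R * ln(k2/k1) / (1/T1 - 1/T2)
ln(k2/k1) = ln(3.804/0.691) = 1.7056686
1/T1 - 1/T2 = 1/360 - 1/382 = 0.000159976731
Ea = 8.314 * 1.7056686 / 0.000159976731
Ea = 88644 J/mol


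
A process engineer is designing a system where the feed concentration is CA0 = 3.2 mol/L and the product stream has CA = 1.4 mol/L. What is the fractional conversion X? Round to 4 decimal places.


X = (CA0 - CA) / CA0
X = (3.2 - 1.4) / 3.2
X = 1.8 / 3.2
X = 0.5625


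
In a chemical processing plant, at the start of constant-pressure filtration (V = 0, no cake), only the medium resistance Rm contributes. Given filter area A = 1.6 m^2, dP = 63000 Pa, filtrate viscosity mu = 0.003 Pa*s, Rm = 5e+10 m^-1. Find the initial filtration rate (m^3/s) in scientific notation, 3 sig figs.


rate = A * dP / (mu * Rm)
rate = 1.6 * 63000 / (0.003 * 5e+10)
rate = 100800.0 / 1.500e+08
rate = 6.72e-04 m^3/s


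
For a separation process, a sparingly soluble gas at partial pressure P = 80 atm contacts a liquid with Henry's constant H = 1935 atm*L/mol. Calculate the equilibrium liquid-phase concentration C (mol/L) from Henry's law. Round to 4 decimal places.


C = P / H
C = 80 / 1935
C = 0.0413 mol/L


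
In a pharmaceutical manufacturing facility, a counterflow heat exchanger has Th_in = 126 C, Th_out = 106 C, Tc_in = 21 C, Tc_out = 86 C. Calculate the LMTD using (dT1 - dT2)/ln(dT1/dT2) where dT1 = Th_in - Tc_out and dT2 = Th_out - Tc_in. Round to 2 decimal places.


dT1 = Th_in - Tc_out = 126 - 86 = 40
dT2 = Th_out - Tc_in = 106 - 21 = 85
LMTD = (dT1 - dT2) / ln(dT1/dT2)
LMTD = (40 - 85) / ln(40/85)
LMTD = 59.70 K


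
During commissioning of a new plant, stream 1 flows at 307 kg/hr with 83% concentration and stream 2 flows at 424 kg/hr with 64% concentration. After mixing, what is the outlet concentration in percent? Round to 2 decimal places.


Mass balance on solute: F1*x1 + F2*x2 = F3*x3
F3 = F1 + F2 = 307 + 424 = 731 kg/hr
x3 = (F1*x1 + F2*x2)/F3
x3 = (307*0.83 + 424*0.64) / 731
x3 = 71.98%


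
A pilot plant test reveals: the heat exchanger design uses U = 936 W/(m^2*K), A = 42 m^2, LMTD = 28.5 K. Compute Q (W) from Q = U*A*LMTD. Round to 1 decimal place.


Q = U * A * LMTD
Q = 936 * 42 * 28.5
Q = 1120392.0 W


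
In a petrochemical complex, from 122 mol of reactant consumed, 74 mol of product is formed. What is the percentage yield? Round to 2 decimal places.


Yield = (moles product / moles consumed) * 100%
Yield = (74 / 122) * 100
Yield = 0.6066 * 100
Yield = 60.66%


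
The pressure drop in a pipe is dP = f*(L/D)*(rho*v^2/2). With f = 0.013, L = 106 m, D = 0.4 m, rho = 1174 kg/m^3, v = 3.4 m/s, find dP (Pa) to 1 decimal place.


dP = f * (L/D) * (rho*v^2/2)
dP = 0.013 * (106/0.4) * (1174*3.4^2/2)
L/D = 265.0
rho*v^2/2 = 1174*11.56/2 = 6785.72
dP = 0.013 * 265.0 * 6785.72
dP = 23376.8 Pa


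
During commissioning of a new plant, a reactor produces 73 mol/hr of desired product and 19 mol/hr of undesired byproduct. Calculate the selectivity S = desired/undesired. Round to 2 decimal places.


S = desired product rate / undesired product rate
S = 73 / 19
S = 3.84


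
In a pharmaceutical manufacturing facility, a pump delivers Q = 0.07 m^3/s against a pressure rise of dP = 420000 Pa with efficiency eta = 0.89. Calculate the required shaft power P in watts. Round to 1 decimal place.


P = Q * dP / eta
P = 0.07 * 420000 / 0.89
P = 29400.0 / 0.89
P = 33033.7 W


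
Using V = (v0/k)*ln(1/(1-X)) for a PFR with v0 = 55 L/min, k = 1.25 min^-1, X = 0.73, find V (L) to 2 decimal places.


V = (v0/k) * ln(1/(1-X))
V = (55/1.25) * ln(1/(1-0.73))
V = 44.0 * ln(3.703704)
V = 44.0 * 1.309333
V = 57.61 L


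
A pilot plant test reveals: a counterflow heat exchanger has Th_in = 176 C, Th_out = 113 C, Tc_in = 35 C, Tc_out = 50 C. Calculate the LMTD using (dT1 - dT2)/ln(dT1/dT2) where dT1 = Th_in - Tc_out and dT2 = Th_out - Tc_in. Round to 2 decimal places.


dT1 = Th_in - Tc_out = 176 - 50 = 126
dT2 = Th_out - Tc_in = 113 - 35 = 78
LMTD = (dT1 - dT2) / ln(dT1/dT2)
LMTD = (126 - 78) / ln(126/78)
LMTD = 100.09 K


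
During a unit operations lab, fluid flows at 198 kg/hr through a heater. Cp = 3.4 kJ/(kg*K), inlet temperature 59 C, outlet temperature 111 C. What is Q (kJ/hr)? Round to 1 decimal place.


Q = m_dot * Cp * (T2 - T1)
Q = 198 * 3.4 * (111 - 59)
Q = 198 * 3.4 * 52
Q = 35006.4 kJ/hr


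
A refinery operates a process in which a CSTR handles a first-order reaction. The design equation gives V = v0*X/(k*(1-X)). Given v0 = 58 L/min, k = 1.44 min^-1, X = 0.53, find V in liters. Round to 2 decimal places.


V = v0 * X / (k * (1 - X))
V = 58 * 0.53 / (1.44 * (1 - 0.53))
V = 30.74 / (1.44 * 0.47)
V = 30.74 / 0.6768
V = 45.42 L


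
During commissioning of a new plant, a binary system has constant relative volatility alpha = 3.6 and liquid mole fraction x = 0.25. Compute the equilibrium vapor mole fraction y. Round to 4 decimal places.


y = alpha*x / (1 + (alpha-1)*x)
y = 3.6*0.25 / (1 + (3.6-1)*0.25)
y = 0.9 / (1 + 0.65)
y = 0.9 / 1.65
y = 0.5455


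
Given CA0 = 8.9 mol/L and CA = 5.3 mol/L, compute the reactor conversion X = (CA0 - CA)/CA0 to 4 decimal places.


X = (CA0 - CA) / CA0
X = (8.9 - 5.3) / 8.9
X = 3.6 / 8.9
X = 0.4045


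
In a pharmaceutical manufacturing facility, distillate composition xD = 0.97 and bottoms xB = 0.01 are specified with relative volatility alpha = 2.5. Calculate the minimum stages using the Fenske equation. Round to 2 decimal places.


N_min = ln((xD*(1-xB))/(xB*(1-xD))) / ln(alpha)
Numerator inside ln: 0.9603 / 0.0003 = 3201.0
ln(3201.0) = 8.071219
ln(alpha) = ln(2.5) = 0.916291
N_min = 8.071219 / 0.916291 = 8.81


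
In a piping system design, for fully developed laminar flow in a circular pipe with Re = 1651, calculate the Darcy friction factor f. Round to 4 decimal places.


f = 64 / Re
f = 64 / 1651
f = 0.0388


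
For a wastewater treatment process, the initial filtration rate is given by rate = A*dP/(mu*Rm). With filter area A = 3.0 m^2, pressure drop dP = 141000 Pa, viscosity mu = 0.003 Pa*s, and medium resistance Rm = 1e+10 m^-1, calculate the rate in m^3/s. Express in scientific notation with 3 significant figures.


rate = A * dP / (mu * Rm)
rate = 3.0 * 141000 / (0.003 * 1e+10)
rate = 423000.0 / 3.000e+07
rate = 1.41e-02 m^3/s


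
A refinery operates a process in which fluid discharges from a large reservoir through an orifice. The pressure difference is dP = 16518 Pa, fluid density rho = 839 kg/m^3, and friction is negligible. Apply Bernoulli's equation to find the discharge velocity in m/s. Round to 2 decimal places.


v = sqrt(2*dP/rho)
v = sqrt(2*16518/839)
v = sqrt(39.375447)
v = 6.27 m/s


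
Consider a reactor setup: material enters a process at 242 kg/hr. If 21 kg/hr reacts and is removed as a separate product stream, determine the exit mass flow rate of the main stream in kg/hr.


Steady-state mass balance on the main outlet: F_out = F_in - F_removed
F_out = 242 - 21
F_out = 221 kg/hr


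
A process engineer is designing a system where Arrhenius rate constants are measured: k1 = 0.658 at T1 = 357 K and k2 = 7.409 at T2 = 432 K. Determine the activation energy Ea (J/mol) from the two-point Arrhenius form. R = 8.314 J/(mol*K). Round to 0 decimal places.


Ea = R * ln(k2/k1) / (1/T1 - 1/T2)
ln(k2/k1) = ln(7.409/0.658) = 2.4212458
1/T1 - 1/T2 = 1/357 - 1/432 = 0.000486305633
Ea = 8.314 * 2.4212458 / 0.000486305633
Ea = 41394 J/mol


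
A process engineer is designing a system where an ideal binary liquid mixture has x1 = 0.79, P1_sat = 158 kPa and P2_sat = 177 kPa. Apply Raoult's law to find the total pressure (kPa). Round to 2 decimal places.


P = x1*P1_sat + x2*P2_sat
x2 = 1 - x1 = 1 - 0.79 = 0.21
P = 0.79*158 + 0.21*177
P = 124.82 + 37.17
P = 161.99 kPa


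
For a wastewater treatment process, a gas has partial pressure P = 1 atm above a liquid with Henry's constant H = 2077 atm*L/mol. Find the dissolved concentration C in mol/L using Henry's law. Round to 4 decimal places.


C = P / H
C = 1 / 2077
C = 0.0005 mol/L


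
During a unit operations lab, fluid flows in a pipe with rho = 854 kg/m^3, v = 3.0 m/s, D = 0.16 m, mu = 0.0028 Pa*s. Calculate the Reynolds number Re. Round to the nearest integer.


Re = rho * v * D / mu
Re = 854 * 3.0 * 0.16 / 0.0028
Re = 409.92 / 0.0028
Re = 146400


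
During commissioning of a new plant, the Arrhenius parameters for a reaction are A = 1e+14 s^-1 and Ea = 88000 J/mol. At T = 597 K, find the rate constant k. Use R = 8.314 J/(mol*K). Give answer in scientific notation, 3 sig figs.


k = A * exp(-Ea/(R*T))
k = 1e+14 * exp(-88000 / (8.314 * 597))
k = 1e+14 * exp(-17.729575)
k = 2.00e+06


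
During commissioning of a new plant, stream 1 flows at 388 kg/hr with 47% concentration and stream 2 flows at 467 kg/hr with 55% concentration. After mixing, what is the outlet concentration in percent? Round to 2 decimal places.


Mass balance on solute: F1*x1 + F2*x2 = F3*x3
F3 = F1 + F2 = 388 + 467 = 855 kg/hr
x3 = (F1*x1 + F2*x2)/F3
x3 = (388*0.47 + 467*0.55) / 855
x3 = 51.37%


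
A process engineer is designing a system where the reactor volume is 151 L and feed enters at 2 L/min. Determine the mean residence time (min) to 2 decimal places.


tau = V / v0
tau = 151 / 2
tau = 75.50 min


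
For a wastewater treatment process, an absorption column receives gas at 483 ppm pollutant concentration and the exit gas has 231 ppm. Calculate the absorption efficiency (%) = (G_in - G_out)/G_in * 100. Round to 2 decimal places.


Efficiency = (G_in - G_out) / G_in * 100%
Efficiency = (483 - 231) / 483 * 100
Efficiency = 252 / 483 * 100
Efficiency = 52.17%


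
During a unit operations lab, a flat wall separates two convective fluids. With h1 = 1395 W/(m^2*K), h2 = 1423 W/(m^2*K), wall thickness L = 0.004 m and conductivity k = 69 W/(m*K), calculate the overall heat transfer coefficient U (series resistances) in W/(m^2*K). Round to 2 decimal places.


1/U = 1/h1 + L/k + 1/h2
1/U = 1/1395 + 0.004/69 + 1/1423
1/U = 0.0007168459 + 5.7971e-05 + 0.0007027407
1/U = 0.0014775576
U = 676.79 W/(m^2*K)


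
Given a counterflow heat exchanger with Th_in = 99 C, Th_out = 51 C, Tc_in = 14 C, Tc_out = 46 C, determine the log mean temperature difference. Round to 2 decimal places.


dT1 = Th_in - Tc_out = 99 - 46 = 53
dT2 = Th_out - Tc_in = 51 - 14 = 37
LMTD = (dT1 - dT2) / ln(dT1/dT2)
LMTD = (53 - 37) / ln(53/37)
LMTD = 44.52 K


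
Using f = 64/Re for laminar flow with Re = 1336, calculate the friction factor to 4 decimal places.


f = 64 / Re
f = 64 / 1336
f = 0.0479


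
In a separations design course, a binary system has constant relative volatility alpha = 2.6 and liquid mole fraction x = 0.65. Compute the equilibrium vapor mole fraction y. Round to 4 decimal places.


y = alpha*x / (1 + (alpha-1)*x)
y = 2.6*0.65 / (1 + (2.6-1)*0.65)
y = 1.69 / (1 + 1.04)
y = 1.69 / 2.04
y = 0.8284


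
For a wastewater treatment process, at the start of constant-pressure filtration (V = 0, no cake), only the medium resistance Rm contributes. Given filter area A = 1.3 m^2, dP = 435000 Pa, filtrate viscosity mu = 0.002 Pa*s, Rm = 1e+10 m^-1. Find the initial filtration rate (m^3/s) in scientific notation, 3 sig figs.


rate = A * dP / (mu * Rm)
rate = 1.3 * 435000 / (0.002 * 1e+10)
rate = 565500.0 / 2.000e+07
rate = 2.83e-02 m^3/s


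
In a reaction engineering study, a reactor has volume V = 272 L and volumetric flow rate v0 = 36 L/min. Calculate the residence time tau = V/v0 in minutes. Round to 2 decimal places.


tau = V / v0
tau = 272 / 36
tau = 7.56 min


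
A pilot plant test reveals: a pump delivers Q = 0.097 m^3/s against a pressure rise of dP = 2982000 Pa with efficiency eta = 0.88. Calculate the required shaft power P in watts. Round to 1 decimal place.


P = Q * dP / eta
P = 0.097 * 2982000 / 0.88
P = 289254.0 / 0.88
P = 328697.7 W


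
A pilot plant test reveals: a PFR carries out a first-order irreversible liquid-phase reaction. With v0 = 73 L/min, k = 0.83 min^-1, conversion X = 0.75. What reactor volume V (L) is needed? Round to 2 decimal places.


V = (v0/k) * ln(1/(1-X))
V = (73/0.83) * ln(1/(1-0.75))
V = 87.951807 * ln(4.0)
V = 87.951807 * 1.386294
V = 121.93 L


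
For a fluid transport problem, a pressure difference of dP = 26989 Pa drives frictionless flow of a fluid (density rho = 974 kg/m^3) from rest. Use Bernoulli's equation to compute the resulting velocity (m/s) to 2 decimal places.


v = sqrt(2*dP/rho)
v = sqrt(2*26989/974)
v = sqrt(55.418891)
v = 7.44 m/s


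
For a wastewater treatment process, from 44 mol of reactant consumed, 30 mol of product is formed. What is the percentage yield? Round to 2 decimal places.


Yield = (moles product / moles consumed) * 100%
Yield = (30 / 44) * 100
Yield = 0.6818 * 100
Yield = 68.18%


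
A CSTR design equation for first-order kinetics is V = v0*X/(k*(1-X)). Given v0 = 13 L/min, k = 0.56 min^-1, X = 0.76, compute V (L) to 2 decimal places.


V = v0 * X / (k * (1 - X))
V = 13 * 0.76 / (0.56 * (1 - 0.76))
V = 9.88 / (0.56 * 0.24)
V = 9.88 / 0.1344
V = 73.51 L


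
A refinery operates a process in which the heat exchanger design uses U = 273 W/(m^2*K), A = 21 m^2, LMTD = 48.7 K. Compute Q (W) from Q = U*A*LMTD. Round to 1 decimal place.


Q = U * A * LMTD
Q = 273 * 21 * 48.7
Q = 279197.1 W


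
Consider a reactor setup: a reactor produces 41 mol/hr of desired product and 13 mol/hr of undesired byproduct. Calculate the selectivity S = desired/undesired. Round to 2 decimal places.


S = desired product rate / undesired product rate
S = 41 / 13
S = 3.15


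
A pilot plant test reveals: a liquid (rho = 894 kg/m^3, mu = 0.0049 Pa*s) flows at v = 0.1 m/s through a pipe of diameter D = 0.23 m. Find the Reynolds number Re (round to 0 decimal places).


Re = rho * v * D / mu
Re = 894 * 0.1 * 0.23 / 0.0049
Re = 20.562 / 0.0049
Re = 4196


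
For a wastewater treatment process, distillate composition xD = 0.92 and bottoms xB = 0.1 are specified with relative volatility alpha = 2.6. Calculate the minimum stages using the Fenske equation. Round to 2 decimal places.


N_min = ln((xD*(1-xB))/(xB*(1-xD))) / ln(alpha)
Numerator inside ln: 0.828 / 0.008 = 103.5
ln(103.5) = 4.639572
ln(alpha) = ln(2.6) = 0.955511
N_min = 4.639572 / 0.955511 = 4.86


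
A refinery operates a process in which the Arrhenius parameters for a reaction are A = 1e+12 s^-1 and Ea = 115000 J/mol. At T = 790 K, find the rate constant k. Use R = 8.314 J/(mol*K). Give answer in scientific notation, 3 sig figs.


k = A * exp(-Ea/(R*T))
k = 1e+12 * exp(-115000 / (8.314 * 790))
k = 1e+12 * exp(-17.508975)
k = 2.49e+04


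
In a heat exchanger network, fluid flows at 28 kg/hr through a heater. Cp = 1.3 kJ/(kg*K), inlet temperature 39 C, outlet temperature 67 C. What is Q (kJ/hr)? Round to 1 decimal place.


Q = m_dot * Cp * (T2 - T1)
Q = 28 * 1.3 * (67 - 39)
Q = 28 * 1.3 * 28
Q = 1019.2 kJ/hr


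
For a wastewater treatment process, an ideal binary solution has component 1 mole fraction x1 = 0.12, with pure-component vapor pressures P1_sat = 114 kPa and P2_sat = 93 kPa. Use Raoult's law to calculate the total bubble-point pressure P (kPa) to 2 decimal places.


P = x1*P1_sat + x2*P2_sat
x2 = 1 - x1 = 1 - 0.12 = 0.88
P = 0.12*114 + 0.88*93
P = 13.68 + 81.84
P = 95.52 kPa


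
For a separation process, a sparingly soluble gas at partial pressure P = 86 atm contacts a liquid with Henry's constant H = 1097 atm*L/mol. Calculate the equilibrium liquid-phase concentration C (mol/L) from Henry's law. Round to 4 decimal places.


C = P / H
C = 86 / 1097
C = 0.0784 mol/L


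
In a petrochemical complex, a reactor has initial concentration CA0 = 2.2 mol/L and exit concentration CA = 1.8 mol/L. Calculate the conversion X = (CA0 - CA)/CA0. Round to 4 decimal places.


X = (CA0 - CA) / CA0
X = (2.2 - 1.8) / 2.2
X = 0.4 / 2.2
X = 0.1818


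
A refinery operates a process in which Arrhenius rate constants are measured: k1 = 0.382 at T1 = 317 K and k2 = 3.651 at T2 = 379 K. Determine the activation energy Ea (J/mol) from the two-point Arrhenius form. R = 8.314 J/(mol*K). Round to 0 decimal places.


Ea = R * ln(k2/k1) / (1/T1 - 1/T2)
ln(k2/k1) = ln(3.651/0.382) = 2.2573358
1/T1 - 1/T2 = 1/317 - 1/379 = 0.000516051705
Ea = 8.314 * 2.2573358 / 0.000516051705
Ea = 36367 J/mol


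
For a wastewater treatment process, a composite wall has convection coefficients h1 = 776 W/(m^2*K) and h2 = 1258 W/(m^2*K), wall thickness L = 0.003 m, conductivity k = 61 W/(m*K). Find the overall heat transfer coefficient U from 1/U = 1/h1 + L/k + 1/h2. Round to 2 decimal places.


1/U = 1/h1 + L/k + 1/h2
1/U = 1/776 + 0.003/61 + 1/1258
1/U = 0.0012886598 + 4.91803e-05 + 0.0007949126
1/U = 0.0021327527
U = 468.88 W/(m^2*K)


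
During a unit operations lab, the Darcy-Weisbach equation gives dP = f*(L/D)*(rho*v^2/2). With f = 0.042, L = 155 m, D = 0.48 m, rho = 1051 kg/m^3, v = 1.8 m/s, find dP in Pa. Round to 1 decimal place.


dP = f * (L/D) * (rho*v^2/2)
dP = 0.042 * (155/0.48) * (1051*1.8^2/2)
L/D = 322.91666667
rho*v^2/2 = 1051*3.24/2 = 1702.62
dP = 0.042 * 322.91666667 * 1702.62
dP = 23091.8 Pa


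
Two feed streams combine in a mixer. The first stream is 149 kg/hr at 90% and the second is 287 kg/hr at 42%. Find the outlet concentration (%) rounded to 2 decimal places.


Mass balance on solute: F1*x1 + F2*x2 = F3*x3
F3 = F1 + F2 = 149 + 287 = 436 kg/hr
x3 = (F1*x1 + F2*x2)/F3
x3 = (149*0.9 + 287*0.42) / 436
x3 = 58.40%


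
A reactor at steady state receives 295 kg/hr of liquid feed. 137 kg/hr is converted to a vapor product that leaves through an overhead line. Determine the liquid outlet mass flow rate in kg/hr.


Steady-state mass balance on the main outlet: F_out = F_in - F_removed
F_out = 295 - 137
F_out = 158 kg/hr


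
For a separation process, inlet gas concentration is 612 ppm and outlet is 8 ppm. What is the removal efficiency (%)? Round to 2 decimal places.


Efficiency = (G_in - G_out) / G_in * 100%
Efficiency = (612 - 8) / 612 * 100
Efficiency = 604 / 612 * 100
Efficiency = 98.69%


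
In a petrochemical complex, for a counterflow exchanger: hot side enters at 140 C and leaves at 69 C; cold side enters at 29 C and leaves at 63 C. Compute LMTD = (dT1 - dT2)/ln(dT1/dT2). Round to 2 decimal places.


dT1 = Th_in - Tc_out = 140 - 63 = 77
dT2 = Th_out - Tc_in = 69 - 29 = 40
LMTD = (dT1 - dT2) / ln(dT1/dT2)
LMTD = (77 - 40) / ln(77/40)
LMTD = 56.49 K


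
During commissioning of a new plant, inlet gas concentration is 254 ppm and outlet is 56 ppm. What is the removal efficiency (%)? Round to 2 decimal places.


Efficiency = (G_in - G_out) / G_in * 100%
Efficiency = (254 - 56) / 254 * 100
Efficiency = 198 / 254 * 100
Efficiency = 77.95%


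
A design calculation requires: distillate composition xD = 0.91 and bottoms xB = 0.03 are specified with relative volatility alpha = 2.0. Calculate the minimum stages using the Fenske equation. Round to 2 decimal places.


N_min = ln((xD*(1-xB))/(xB*(1-xD))) / ln(alpha)
Numerator inside ln: 0.8827 / 0.0027 = 326.925926
ln(326.925926) = 5.789734
ln(alpha) = ln(2.0) = 0.693147
N_min = 5.789734 / 0.693147 = 8.35


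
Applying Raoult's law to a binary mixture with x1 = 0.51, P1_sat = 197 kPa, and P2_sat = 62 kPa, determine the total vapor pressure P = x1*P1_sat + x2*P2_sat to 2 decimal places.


P = x1*P1_sat + x2*P2_sat
x2 = 1 - x1 = 1 - 0.51 = 0.49
P = 0.51*197 + 0.49*62
P = 100.47 + 30.38
P = 130.85 kPa


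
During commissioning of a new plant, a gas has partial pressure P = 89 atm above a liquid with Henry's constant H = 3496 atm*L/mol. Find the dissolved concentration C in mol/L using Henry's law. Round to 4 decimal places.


C = P / H
C = 89 / 3496
C = 0.0255 mol/L


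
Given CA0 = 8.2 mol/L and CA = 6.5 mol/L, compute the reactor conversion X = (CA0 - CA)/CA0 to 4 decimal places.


X = (CA0 - CA) / CA0
X = (8.2 - 6.5) / 8.2
X = 1.7 / 8.2
X = 0.2073


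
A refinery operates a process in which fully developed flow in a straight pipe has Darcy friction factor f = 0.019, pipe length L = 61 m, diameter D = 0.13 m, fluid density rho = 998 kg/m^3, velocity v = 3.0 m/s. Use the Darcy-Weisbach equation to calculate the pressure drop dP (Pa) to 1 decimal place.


dP = f * (L/D) * (rho*v^2/2)
dP = 0.019 * (61/0.13) * (998*3.0^2/2)
L/D = 469.23076923
rho*v^2/2 = 998*9.0/2 = 4491.0
dP = 0.019 * 469.23076923 * 4491.0
dP = 40039.0 Pa


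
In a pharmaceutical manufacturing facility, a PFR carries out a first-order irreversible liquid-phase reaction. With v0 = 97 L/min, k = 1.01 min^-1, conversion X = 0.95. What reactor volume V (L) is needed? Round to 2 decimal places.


V = (v0/k) * ln(1/(1-X))
V = (97/1.01) * ln(1/(1-0.95))
V = 96.039604 * ln(20.0)
V = 96.039604 * 2.995732
V = 287.71 L


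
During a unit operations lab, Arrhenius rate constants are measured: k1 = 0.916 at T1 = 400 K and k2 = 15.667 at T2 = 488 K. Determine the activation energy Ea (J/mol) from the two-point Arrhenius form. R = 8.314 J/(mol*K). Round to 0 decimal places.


Ea = R * ln(k2/k1) / (1/T1 - 1/T2)
ln(k2/k1) = ln(15.667/0.916) = 2.8392955
1/T1 - 1/T2 = 1/400 - 1/488 = 0.000450819672
Ea = 8.314 * 2.8392955 / 0.000450819672
Ea = 52362 J/mol


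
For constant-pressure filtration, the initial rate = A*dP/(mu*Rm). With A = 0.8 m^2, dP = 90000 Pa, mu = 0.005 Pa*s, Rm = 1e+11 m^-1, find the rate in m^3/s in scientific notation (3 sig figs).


rate = A * dP / (mu * Rm)
rate = 0.8 * 90000 / (0.005 * 1e+11)
rate = 72000.0 / 5.000e+08
rate = 1.44e-04 m^3/s


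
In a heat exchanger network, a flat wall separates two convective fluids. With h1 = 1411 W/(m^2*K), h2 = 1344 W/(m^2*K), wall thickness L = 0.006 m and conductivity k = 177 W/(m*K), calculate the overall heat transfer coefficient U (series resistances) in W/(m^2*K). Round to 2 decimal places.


1/U = 1/h1 + L/k + 1/h2
1/U = 1/1411 + 0.006/177 + 1/1344
1/U = 0.0007087172 + 3.38983e-05 + 0.0007440476
1/U = 0.0014866631
U = 672.65 W/(m^2*K)


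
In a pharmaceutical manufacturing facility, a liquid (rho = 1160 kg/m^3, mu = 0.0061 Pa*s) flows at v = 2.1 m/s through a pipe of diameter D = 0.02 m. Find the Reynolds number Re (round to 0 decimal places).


Re = rho * v * D / mu
Re = 1160 * 2.1 * 0.02 / 0.0061
Re = 48.72 / 0.0061
Re = 7987


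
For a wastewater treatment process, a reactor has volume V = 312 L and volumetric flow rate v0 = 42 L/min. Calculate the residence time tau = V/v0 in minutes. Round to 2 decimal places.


tau = V / v0
tau = 312 / 42
tau = 7.43 min


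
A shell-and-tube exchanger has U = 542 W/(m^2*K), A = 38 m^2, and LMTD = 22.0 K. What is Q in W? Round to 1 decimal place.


Q = U * A * LMTD
Q = 542 * 38 * 22.0
Q = 453112.0 W


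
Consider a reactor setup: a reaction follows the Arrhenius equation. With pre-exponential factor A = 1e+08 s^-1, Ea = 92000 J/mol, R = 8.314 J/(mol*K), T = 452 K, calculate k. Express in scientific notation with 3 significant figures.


k = A * exp(-Ea/(R*T))
k = 1e+08 * exp(-92000 / (8.314 * 452))
k = 1e+08 * exp(-24.481576)
k = 2.33e-03


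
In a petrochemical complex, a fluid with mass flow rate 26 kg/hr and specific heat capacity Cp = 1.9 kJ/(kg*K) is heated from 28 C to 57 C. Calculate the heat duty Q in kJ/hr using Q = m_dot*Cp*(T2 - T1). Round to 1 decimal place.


Q = m_dot * Cp * (T2 - T1)
Q = 26 * 1.9 * (57 - 28)
Q = 26 * 1.9 * 29
Q = 1432.6 kJ/hr


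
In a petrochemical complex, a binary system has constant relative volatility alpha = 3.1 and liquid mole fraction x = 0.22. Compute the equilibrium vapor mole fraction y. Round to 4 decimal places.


y = alpha*x / (1 + (alpha-1)*x)
y = 3.1*0.22 / (1 + (3.1-1)*0.22)
y = 0.682 / (1 + 0.462)
y = 0.682 / 1.462
y = 0.4665


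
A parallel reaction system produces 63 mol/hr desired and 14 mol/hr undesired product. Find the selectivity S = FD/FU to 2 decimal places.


S = desired product rate / undesired product rate
S = 63 / 14
S = 4.50


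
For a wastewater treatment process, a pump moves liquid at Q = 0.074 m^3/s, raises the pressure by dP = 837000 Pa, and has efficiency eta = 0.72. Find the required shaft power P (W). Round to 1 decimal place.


P = Q * dP / eta
P = 0.074 * 837000 / 0.72
P = 61938.0 / 0.72
P = 86025.0 W


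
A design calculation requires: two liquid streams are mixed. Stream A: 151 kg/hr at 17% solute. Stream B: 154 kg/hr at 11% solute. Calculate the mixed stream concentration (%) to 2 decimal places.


Mass balance on solute: F1*x1 + F2*x2 = F3*x3
F3 = F1 + F2 = 151 + 154 = 305 kg/hr
x3 = (F1*x1 + F2*x2)/F3
x3 = (151*0.17 + 154*0.11) / 305
x3 = 13.97%


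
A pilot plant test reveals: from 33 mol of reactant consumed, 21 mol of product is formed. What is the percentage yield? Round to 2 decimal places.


Yield = (moles product / moles consumed) * 100%
Yield = (21 / 33) * 100
Yield = 0.6364 * 100
Yield = 63.64%


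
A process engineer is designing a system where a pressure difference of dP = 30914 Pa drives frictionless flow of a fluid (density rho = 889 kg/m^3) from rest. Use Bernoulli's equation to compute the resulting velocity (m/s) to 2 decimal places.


v = sqrt(2*dP/rho)
v = sqrt(2*30914/889)
v = sqrt(69.547807)
v = 8.34 m/s


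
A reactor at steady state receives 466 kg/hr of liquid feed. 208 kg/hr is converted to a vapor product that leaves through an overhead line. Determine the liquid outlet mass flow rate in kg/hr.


Steady-state mass balance on the main outlet: F_out = F_in - F_removed
F_out = 466 - 208
F_out = 258 kg/hr


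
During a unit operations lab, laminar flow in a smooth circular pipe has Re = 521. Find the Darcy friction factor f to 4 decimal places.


f = 64 / Re
f = 64 / 521
f = 0.1228


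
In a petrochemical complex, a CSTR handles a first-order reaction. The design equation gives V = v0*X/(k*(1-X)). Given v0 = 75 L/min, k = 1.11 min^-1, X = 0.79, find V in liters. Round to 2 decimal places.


V = v0 * X / (k * (1 - X))
V = 75 * 0.79 / (1.11 * (1 - 0.79))
V = 59.25 / (1.11 * 0.21)
V = 59.25 / 0.2331
V = 254.18 L


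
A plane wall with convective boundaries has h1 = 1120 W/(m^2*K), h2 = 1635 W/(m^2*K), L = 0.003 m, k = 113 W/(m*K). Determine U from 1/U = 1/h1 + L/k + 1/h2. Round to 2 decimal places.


1/U = 1/h1 + L/k + 1/h2
1/U = 1/1120 + 0.003/113 + 1/1635
1/U = 0.0008928571 + 2.65487e-05 + 0.0006116208
1/U = 0.0015310266
U = 653.16 W/(m^2*K)


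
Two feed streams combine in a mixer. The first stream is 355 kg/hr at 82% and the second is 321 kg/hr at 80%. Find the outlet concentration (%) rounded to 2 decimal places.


Mass balance on solute: F1*x1 + F2*x2 = F3*x3
F3 = F1 + F2 = 355 + 321 = 676 kg/hr
x3 = (F1*x1 + F2*x2)/F3
x3 = (355*0.82 + 321*0.8) / 676
x3 = 81.05%


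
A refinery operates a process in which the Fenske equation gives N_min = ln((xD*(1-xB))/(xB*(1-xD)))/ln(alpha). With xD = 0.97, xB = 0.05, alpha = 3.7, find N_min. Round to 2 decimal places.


N_min = ln((xD*(1-xB))/(xB*(1-xD))) / ln(alpha)
Numerator inside ln: 0.9215 / 0.0015 = 614.333333
ln(614.333333) = 6.420538
ln(alpha) = ln(3.7) = 1.308333
N_min = 6.420538 / 1.308333 = 4.91


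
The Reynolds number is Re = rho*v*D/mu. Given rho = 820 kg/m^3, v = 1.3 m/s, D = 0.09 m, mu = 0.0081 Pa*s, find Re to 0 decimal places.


Re = rho * v * D / mu
Re = 820 * 1.3 * 0.09 / 0.0081
Re = 95.94 / 0.0081
Re = 11844


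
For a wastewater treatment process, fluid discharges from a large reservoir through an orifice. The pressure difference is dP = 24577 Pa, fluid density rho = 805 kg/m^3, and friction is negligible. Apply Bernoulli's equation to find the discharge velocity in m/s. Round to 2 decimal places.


v = sqrt(2*dP/rho)
v = sqrt(2*24577/805)
v = sqrt(61.06087)
v = 7.81 m/s


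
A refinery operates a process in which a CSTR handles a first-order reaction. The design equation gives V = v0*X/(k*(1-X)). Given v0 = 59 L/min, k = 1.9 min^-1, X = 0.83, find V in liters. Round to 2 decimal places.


V = v0 * X / (k * (1 - X))
V = 59 * 0.83 / (1.9 * (1 - 0.83))
V = 48.97 / (1.9 * 0.17)
V = 48.97 / 0.323
V = 151.61 L


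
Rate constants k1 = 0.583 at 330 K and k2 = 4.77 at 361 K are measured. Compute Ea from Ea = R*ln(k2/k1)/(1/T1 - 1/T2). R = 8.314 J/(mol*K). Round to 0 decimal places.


Ea = R * ln(k2/k1) / (1/T1 - 1/T2)
ln(k2/k1) = ln(4.77/0.583) = 2.1019144
1/T1 - 1/T2 = 1/330 - 1/361 = 0.000260219928
Ea = 8.314 * 2.1019144 / 0.000260219928
Ea = 67156 J/mol


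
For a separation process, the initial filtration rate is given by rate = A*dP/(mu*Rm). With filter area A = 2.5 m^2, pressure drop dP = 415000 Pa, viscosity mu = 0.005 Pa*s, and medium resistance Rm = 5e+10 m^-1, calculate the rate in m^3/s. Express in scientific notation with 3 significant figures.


rate = A * dP / (mu * Rm)
rate = 2.5 * 415000 / (0.005 * 5e+10)
rate = 1037500.0 / 2.500e+08
rate = 4.15e-03 m^3/s


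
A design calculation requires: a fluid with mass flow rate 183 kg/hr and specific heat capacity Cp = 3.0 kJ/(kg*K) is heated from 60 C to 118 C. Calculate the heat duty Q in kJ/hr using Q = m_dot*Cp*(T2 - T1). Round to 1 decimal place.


Q = m_dot * Cp * (T2 - T1)
Q = 183 * 3.0 * (118 - 60)
Q = 183 * 3.0 * 58
Q = 31842.0 kJ/hr


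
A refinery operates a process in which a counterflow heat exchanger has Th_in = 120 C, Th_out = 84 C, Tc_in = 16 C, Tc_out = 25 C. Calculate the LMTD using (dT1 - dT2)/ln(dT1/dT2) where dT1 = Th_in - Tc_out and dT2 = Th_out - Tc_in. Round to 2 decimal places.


dT1 = Th_in - Tc_out = 120 - 25 = 95
dT2 = Th_out - Tc_in = 84 - 16 = 68
LMTD = (dT1 - dT2) / ln(dT1/dT2)
LMTD = (95 - 68) / ln(95/68)
LMTD = 80.75 K


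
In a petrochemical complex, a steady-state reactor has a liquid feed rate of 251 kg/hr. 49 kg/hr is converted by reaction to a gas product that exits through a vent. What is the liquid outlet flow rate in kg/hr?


Steady-state mass balance on the main outlet: F_out = F_in - F_removed
F_out = 251 - 49
F_out = 202 kg/hr


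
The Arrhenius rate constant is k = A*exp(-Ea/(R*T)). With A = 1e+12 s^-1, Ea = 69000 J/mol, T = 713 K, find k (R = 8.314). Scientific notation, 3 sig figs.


k = A * exp(-Ea/(R*T))
k = 1e+12 * exp(-69000 / (8.314 * 713))
k = 1e+12 * exp(-11.639908)
k = 8.81e+06


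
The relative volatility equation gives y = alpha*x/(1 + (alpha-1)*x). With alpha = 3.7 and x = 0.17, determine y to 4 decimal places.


y = alpha*x / (1 + (alpha-1)*x)
y = 3.7*0.17 / (1 + (3.7-1)*0.17)
y = 0.629 / (1 + 0.459)
y = 0.629 / 1.459
y = 0.4311


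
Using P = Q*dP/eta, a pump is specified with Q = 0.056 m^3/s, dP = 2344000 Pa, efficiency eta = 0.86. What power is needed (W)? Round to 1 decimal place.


P = Q * dP / eta
P = 0.056 * 2344000 / 0.86
P = 131264.0 / 0.86
P = 152632.6 W


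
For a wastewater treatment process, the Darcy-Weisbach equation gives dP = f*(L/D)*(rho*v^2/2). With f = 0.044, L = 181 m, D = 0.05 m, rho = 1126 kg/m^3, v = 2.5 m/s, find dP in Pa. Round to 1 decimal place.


dP = f * (L/D) * (rho*v^2/2)
dP = 0.044 * (181/0.05) * (1126*2.5^2/2)
L/D = 3620.0
rho*v^2/2 = 1126*6.25/2 = 3518.75
dP = 0.044 * 3620.0 * 3518.75
dP = 560466.5 Pa


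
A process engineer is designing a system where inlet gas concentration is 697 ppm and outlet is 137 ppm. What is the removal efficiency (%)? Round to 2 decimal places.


Efficiency = (G_in - G_out) / G_in * 100%
Efficiency = (697 - 137) / 697 * 100
Efficiency = 560 / 697 * 100
Efficiency = 80.34%


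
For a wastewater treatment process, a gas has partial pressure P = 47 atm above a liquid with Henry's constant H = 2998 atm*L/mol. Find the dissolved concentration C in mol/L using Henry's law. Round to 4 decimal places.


C = P / H
C = 47 / 2998
C = 0.0157 mol/L


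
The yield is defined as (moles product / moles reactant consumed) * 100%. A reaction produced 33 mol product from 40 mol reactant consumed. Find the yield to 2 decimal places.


Yield = (moles product / moles consumed) * 100%
Yield = (33 / 40) * 100
Yield = 0.825 * 100
Yield = 82.50%


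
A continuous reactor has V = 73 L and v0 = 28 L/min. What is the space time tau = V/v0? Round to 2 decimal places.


tau = V / v0
tau = 73 / 28
tau = 2.61 min


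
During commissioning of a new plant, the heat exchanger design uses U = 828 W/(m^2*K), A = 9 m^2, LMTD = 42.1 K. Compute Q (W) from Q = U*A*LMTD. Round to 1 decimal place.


Q = U * A * LMTD
Q = 828 * 9 * 42.1
Q = 313729.2 W


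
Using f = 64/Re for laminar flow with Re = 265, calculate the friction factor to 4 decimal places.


f = 64 / Re
f = 64 / 265
f = 0.2415
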